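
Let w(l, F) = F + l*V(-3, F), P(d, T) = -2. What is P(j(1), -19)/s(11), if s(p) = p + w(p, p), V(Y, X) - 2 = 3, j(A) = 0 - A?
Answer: -2/77 ≈ -0.025974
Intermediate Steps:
j(A) = -A
V(Y, X) = 5 (V(Y, X) = 2 + 3 = 5)
w(l, F) = F + 5*l (w(l, F) = F + l*5 = F + 5*l)
s(p) = 7*p (s(p) = p + (p + 5*p) = p + 6*p = 7*p)
P(j(1), -19)/s(11) = -2/(7*11) = -2/77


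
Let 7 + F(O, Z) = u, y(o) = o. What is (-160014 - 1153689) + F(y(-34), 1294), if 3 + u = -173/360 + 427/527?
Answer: -249237567811/189720 ≈ -1.3137e+6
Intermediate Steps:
u = -506611/189720 (u = -3 + (-173/360 + 427/527) = -3 + 62549/189720 = -506611/189720 ≈ -2.6703)
F(O, Z) = -1834651/189720 (F(O, Z) = -7 - 506611/189720 = -1834651/189720)
(-160014 - 1153689) + F(y(-34), 1294) = (-160014 - 1153689) - 1834651/189720 = -1313703 - 1834651/189720 = -249237567811/189720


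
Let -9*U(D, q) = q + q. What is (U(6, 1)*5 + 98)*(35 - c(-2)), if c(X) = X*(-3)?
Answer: 25288/9 ≈ 2809.8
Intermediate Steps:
c(X) = -3*X
U(D, q) = -2*q/9 (U(D, q) = -(q + q)/9 = -2*q/9)
(U(6, 1)*5 + 98)*(35 - c(-2)) = (-2/9*1*5 + 98)*(35 - (-3)*(-2)) = (-2/9*5 + 98)*(35 - 1*6) = (-10/9 + 98)*(35 - 6) = (872/9)*29 = 25288/9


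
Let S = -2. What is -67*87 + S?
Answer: -5831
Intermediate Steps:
-67*87 + S = -67*87 - 2 = -5829 - 2 = -5831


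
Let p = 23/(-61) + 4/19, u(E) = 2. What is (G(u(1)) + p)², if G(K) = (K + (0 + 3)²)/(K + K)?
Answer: 143448529/21492496 ≈ 6.6744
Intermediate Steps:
p = -193/1159 (p = 23*(-1/61) + 4*(1/19) = -23/61 + 4/19 = -193/1159 ≈ -0.16652)
G(K) = (9 + K)/(2*K) (G(K) = (K + 3²)/((2*K)) = (K + 9)*(1/(2*K)) = (9 + K)*(1/(2*K)) = (9 + K)/(2*K))
(G(u(1)) + p)² = ((½)*(9 + 2)/2 - 193/1159)² = ((½)*(½)*11 - 193/1159)² = (11/4 - 193/1159)² = (11977/4636)² = 143448529/21492496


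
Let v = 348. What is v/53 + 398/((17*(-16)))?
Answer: 36781/7208 ≈ 5.1028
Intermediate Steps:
v/53 + 398/((17*(-16))) = 348/53 + 398/((17*(-16))) = 348*(1/53) + 398/(-272) = 348/53 + 398*(-1/272) = 348/53 - 199/136 = 36781/7208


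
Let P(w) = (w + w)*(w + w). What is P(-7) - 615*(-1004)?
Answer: 617656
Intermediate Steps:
P(w) = 4*w² (P(w) = (2*w)*(2*w) = 4*w²)
P(-7) - 615*(-1004) = 4*(-7)² - 615*(-1004) = 4*49 + 617460 = 196 + 617460 = 617656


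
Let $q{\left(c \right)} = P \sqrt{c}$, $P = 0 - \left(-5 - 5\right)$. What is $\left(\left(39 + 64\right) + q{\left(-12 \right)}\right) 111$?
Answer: $11433 + 2220 i \sqrt{3} \approx 11433.0 + 3845.2 i$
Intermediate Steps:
$P = 10$ ($P = 0 - -10 = 0 + 10 = 10$)
$q{\left(c \right)} = 10 \sqrt{c}$
$\left(\left(39 + 64\right) + q{\left(-12 \right)}\right) 111 = \left(\left(39 + 64\right) + 10 \sqrt{-12}\right) 111 = \left(103 + 10 \cdot 2 i \sqrt{3}\right) 111 = \left(103 + 20 i \sqrt{3}\right) 111 = 11433 + 2220 i \sqrt{3}$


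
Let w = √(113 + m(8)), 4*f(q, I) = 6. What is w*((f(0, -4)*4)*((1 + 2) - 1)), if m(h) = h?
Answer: 132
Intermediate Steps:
f(q, I) = 3/2 (f(q, I) = (¼)*6 = 3/2)
w = 11 (w = √(113 + 8) = √121 = 11)
w*((f(0, -4)*4)*((1 + 2) - 1)) = 11*(((3/2)*4)*((1 + 2) - 1)) = 11*(6*(3 - 1)) = 11*(6*2) = 11*12 = 132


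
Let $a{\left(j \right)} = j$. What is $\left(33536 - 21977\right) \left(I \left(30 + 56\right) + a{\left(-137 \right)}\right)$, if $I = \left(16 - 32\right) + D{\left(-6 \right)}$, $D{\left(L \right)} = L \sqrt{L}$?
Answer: $-17488767 - 5964444 i \sqrt{6} \approx -1.7489 \cdot 10^{7} - 1.461 \cdot 10^{7} i$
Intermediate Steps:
$D{\left(L \right)} = L^{\frac{3}{2}}$
$I = -16 - 6 i \sqrt{6}$ ($I = \left(16 - 32\right) + \left(-6\right)^{\frac{3}{2}} = -16 - 6 i \sqrt{6} \approx -16.0 - 14.697 i$)
$\left(33536 - 21977\right) \left(I \left(30 + 56\right) + a{\left(-137 \right)}\right) = \left(33536 - 21977\right) \left(\left(-16 - 6 i \sqrt{6}\right) \left(30 + 56\right) - 137\right) = 11559 \left(\left(-16 - 6 i \sqrt{6}\right) 86 - 137\right) = 11559 \left(\left(-1376 - 516 i \sqrt{6}\right) - 137\right) = 11559 \left(-1513 - 516 i \sqrt{6}\right) = -17488767 - 5964444 i \sqrt{6}$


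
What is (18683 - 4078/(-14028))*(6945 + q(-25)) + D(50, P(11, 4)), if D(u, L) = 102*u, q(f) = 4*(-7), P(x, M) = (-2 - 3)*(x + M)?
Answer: 906471276517/7014 ≈ 1.2924e+8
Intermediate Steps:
P(x, M) = -5*M - 5*x (P(x, M) = -5*(M + x) = -5*M - 5*x)
q(f) = -28
(18683 - 4078/(-14028))*(6945 + q(-25)) + D(50, P(11, 4)) = (18683 - 4078/(-14028))*(6945 - 28) + 102*50 = (18683 - 4078*(-1/14028))*6917 + 5100 = (18683 + 2039/7014)*6917 + 5100 = (131044601/7014)*6917 + 5100 = 906435505117/7014 + 5100 = 906471276517/7014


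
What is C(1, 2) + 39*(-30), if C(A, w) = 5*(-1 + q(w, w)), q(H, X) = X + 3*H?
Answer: -1135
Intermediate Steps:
C(A, w) = -5 + 20*w (C(A, w) = 5*(-1 + (w + 3*w)) = 5*(-1 + 4*w) = -5 + 20*w)
C(1, 2) + 39*(-30) = (-5 + 20*2) + 39*(-30) = (-5 + 40) - 1170 = 35 - 1170 = -1135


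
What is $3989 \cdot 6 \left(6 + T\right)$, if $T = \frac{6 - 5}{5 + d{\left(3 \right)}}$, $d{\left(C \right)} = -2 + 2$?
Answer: $\frac{741954}{5} \approx 1.4839 \cdot 10^{5}$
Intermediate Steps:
$d{\left(C \right)} = 0$
$T = \frac{1}{5}$ ($T = \frac{6 - 5}{5 + 0} = 1 \cdot \frac{1}{5} = \frac{1}{5} \approx 0.2$)
$3989 \cdot 6 \left(6 + T\right) = 3989 \cdot 6 \left(6 + \frac{1}{5}\right) = 3989 \cdot 6 \cdot \frac{31}{5} = 3989 \cdot \frac{186}{5} = \frac{741954}{5}$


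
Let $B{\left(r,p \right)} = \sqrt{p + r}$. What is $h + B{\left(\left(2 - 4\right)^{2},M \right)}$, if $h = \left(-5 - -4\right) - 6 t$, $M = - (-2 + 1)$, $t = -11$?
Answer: $65 + \sqrt{5} \approx 67.236$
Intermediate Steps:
$M = 1$ ($M = \left(-1\right) \left(-1\right) = 1$)
$h = 65$ ($h = \left(-5 - -4\right) - -66 = \left(-5 + 4\right) + 66 = -1 + 66 = 65$)
$h + B{\left(\left(2 - 4\right)^{2},M \right)} = 65 + \sqrt{1 + \left(2 - 4\right)^{2}} = 65 + \sqrt{1 + \left(-2\right)^{2}} = 65 + \sqrt{1 + 4} = 65 + \sqrt{5}$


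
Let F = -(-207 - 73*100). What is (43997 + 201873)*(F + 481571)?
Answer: 120249607860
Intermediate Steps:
F = 7507 (F = -(-207 - 7300) = -1*(-7507) = 7507)
(43997 + 201873)*(F + 481571) = (43997 + 201873)*(7507 + 481571) = 245870*489078 = 120249607860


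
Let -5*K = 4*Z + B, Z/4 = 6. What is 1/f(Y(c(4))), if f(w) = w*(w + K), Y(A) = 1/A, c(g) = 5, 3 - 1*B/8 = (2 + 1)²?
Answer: -25/47 ≈ -0.53191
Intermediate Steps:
Z = 24 (Z = 4*6 = 24)
B = -48 (B = 24 - 8*(2 + 1)² = 24 - 8*3² = 24 - 8*9 = 24 - 72 = -48)
K = -48/5 (K = -(4*24 - 48)/5 = -(96 - 48)/5 = -⅕*48 = -48/5 ≈ -9.6000)
f(w) = w*(-48/5 + w) (f(w) = w*(w - 48/5) = w*(-48/5 + w))
1/f(Y(c(4))) = 1/((⅕)*(-48 + 5/5)/5) = 1/((⅕)*(⅕)*(-48 + 5*(⅕))) = 1/((⅕)*(⅕)*(-48 + 1)) = 1/((⅕)*(⅕)*(-47)) = 1/(-47/25) = -25/47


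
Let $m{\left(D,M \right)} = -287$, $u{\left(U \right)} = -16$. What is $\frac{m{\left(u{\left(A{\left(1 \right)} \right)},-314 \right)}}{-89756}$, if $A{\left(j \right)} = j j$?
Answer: $\frac{287}{89756} \approx 0.0031976$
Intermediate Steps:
$A{\left(j \right)} = j^{2}$
$\frac{m{\left(u{\left(A{\left(1 \right)} \right)},-314 \right)}}{-89756} = - \frac{287}{-89756} = \left(-287\right) \left(- \frac{1}{89756}\right) = \frac{287}{89756}$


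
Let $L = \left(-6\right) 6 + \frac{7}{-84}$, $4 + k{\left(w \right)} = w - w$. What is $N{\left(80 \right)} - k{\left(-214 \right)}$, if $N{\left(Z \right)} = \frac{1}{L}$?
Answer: $\frac{1720}{433} \approx 3.9723$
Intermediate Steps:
$k{\left(w \right)} = -4$ ($k{\left(w \right)} = -4 + \left(w - w\right) = -4 + 0 = -4$)
$L = - \frac{433}{12}$ ($L = -36 + 7 \left(- \frac{1}{84}\right) = -36 - \frac{1}{12} = - \frac{433}{12} \approx -36.083$)
$N{\left(Z \right)} = - \frac{12}{433}$ ($N{\left(Z \right)} = \frac{1}{- \frac{433}{12}} = - \frac{12}{433}$)
$N{\left(80 \right)} - k{\left(-214 \right)} = - \frac{12}{433} - -4 = - \frac{12}{433} + 4 = \frac{1720}{433}$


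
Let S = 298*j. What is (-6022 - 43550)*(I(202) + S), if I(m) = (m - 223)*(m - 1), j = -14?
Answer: 416057796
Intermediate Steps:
I(m) = (-1 + m)*(-223 + m) (I(m) = (-223 + m)*(-1 + m) = (-1 + m)*(-223 + m))
S = -4172 (S = 298*(-14) = -4172)
(-6022 - 43550)*(I(202) + S) = (-6022 - 43550)*((223 + 202² - 224*202) - 4172) = -49572*((223 + 40804 - 45248) - 4172) = -49572*(-4221 - 4172) = -49572*(-8393) = 416057796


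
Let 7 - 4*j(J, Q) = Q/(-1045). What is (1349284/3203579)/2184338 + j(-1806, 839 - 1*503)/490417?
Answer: 28152676532867521/7172442604844177864060 ≈ 3.9251e-6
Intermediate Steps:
j(J, Q) = 7/4 + Q/4180 (j(J, Q) = 7/4 - Q/(4*(-1045)) = 7/4 - Q*(-1)/(4*1045) = 7/4 - (-1)*Q/4180 = 7/4 + Q/4180)
(1349284/3203579)/2184338 + j(-1806, 839 - 1*503)/490417 = (1349284/3203579)/2184338 + (7/4 + (839 - 1*503)/4180)/490417 = (1349284*(1/3203579))*(1/2184338) + (7/4 + (839 - 503)/4180)*(1/490417) = (1349284/3203579)*(1/2184338) + (7/4 + (1/4180)*336)*(1/490417) = 674642/3498849672851 + (7/4 + 84/1045)*(1/490417) = 674642/3498849672851 + (7651/4180)*(1/490417) = 674642/3498849672851 + 7651/2049943060 = 28152676532867521/7172442604844177864060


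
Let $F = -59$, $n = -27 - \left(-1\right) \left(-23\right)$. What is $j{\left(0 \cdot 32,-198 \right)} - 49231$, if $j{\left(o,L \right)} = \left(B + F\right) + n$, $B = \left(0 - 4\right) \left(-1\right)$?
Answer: $-49336$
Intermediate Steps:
$B = 4$ ($B = \left(-4\right) \left(-1\right) = 4$)
$n = -50$ ($n = -27 - 23 = -50$)
$j{\left(o,L \right)} = -105$ ($j{\left(o,L \right)} = \left(4 - 59\right) - 50 = -55 - 50 = -105$)
$j{\left(0 \cdot 32,-198 \right)} - 49231 = -105 - 49231 = -49336$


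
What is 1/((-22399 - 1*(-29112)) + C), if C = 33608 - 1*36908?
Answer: 1/3413 ≈ 0.00029300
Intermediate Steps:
C = -3300 (C = 33608 - 36908 = -3300)
1/((-22399 - 1*(-29112)) + C) = 1/((-22399 - 1*(-29112)) - 3300) = 1/((-22399 + 29112) - 3300) = 1/(6713 - 3300) = 1/3413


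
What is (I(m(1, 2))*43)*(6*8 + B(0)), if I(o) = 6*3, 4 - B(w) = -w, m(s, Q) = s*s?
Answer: 40248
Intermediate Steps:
m(s, Q) = s**2
B(w) = 4 + w (B(w) = 4 - (-1)*w = 4 + w)
I(o) = 18
(I(m(1, 2))*43)*(6*8 + B(0)) = (18*43)*(6*8 + (4 + 0)) = 774*(48 + 4) = 774*52 = 40248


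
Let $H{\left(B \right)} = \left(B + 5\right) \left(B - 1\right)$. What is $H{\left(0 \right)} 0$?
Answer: $0$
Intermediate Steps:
$H{\left(B \right)} = \left(-1 + B\right) \left(5 + B\right)$ ($H{\left(B \right)} = \left(5 + B\right) \left(-1 + B\right) = \left(-1 + B\right) \left(5 + B\right)$)
$H{\left(0 \right)} 0 = \left(-5 + 0^{2} + 4 \cdot 0\right) 0 = \left(-5 + 0 + 0\right) 0 = \left(-5\right) 0 = 0$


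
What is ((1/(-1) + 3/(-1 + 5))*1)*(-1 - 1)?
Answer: ½ ≈ 0.50000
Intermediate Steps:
((1/(-1) + 3/(-1 + 5))*1)*(-1 - 1) = ((1*(-1) + 3/4)*1)*(-2) = ((-1 + 3*(¼))*1)*(-2) = ((-1 + ¾)*1)*(-2) = -¼*1*(-2) = -¼*(-2) = ½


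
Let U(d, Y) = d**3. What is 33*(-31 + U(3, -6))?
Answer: -132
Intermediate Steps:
33*(-31 + U(3, -6)) = 33*(-31 + 3**3) = 33*(-31 + 27) = 33*(-4) = -132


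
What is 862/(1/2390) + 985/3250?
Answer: 1339117197/650 ≈ 2.0602e+6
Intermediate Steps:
862/(1/2390) + 985/3250 = 862/(1/2390) + 985*(1/3250) = 862*2390 + 197/650 = 2060180 + 197/650 = 1339117197/650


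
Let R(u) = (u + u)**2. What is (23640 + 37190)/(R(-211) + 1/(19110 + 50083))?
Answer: 601287170/1760309459 ≈ 0.34158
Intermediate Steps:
R(u) = 4*u**2 (R(u) = (2*u)**2 = 4*u**2)
(23640 + 37190)/(R(-211) + 1/(19110 + 50083)) = (23640 + 37190)/(4*(-211)**2 + 1/(19110 + 50083)) = 60830/(4*44521 + 1/69193) = 60830/(178084 + 1/69193) = 60830/(12322166213/69193) = 60830*(69193/12322166213) = 601287170/1760309459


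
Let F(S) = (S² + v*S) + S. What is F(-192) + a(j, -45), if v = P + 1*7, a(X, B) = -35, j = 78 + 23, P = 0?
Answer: 35293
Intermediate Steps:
j = 101
v = 7 (v = 0 + 1*7 = 0 + 7 = 7)
F(S) = S² + 8*S (F(S) = (S² + 7*S) + S = S² + 8*S)
F(-192) + a(j, -45) = -192*(8 - 192) - 35 = -192*(-184) - 35 = 35328 - 35 = 35293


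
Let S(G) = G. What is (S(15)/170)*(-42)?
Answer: -63/17 ≈ -3.7059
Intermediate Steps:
(S(15)/170)*(-42) = (15/170)*(-42) = ((1/170)*15)*(-42) = (3/34)*(-42) = -63/17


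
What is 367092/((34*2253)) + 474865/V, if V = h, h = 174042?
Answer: 16710839099/2221994214 ≈ 7.5206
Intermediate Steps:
V = 174042
367092/((34*2253)) + 474865/V = 367092/((34*2253)) + 474865/174042 = 367092/76602 + 474865*(1/174042) = 367092*(1/76602) + 474865/174042 = 61182/12767 + 474865/174042 = 16710839099/2221994214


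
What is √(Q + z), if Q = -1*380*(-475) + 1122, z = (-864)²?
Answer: √928118 ≈ 963.39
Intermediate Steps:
z = 746496
Q = 181622 (Q = -380*(-475) + 1122 = 180500 + 1122 = 181622)
√(Q + z) = √(181622 + 746496) = √928118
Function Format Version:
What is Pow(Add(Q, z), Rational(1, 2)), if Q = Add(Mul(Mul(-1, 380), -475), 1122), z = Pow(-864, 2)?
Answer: Pow(928118, Rational(1, 2)) ≈ 963.39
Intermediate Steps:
z = 746496
Q = 181622 (Q = Add(Mul(-380, -475), 1122) = Add(180500, 1122) = 181622)
Pow(Add(Q, z), Rational(1, 2)) = Pow(Add(181622, 746496), Rational(1, 2)) = Pow(928118, Rational(1, 2))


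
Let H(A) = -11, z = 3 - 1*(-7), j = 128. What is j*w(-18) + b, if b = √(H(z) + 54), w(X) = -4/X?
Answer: 256/9 + √43 ≈ 35.002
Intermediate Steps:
z = 10 (z = 3 + 7 = 10)
b = √43 (b = √(-11 + 54) = √43 ≈ 6.5574)
j*w(-18) + b = 128*(-4/(-18)) + √43 = 128*(-4*(-1/18)) + √43 = 128*(2/9) + √43 = 256/9 + √43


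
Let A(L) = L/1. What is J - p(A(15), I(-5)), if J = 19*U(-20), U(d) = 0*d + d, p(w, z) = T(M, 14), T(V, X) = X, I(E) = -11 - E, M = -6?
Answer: -394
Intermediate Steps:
A(L) = L (A(L) = L*1 = L)
p(w, z) = 14
U(d) = d (U(d) = 0 + d = d)
J = -380 (J = 19*(-20) = -380)
J - p(A(15), I(-5)) = -380 - 1*14 = -380 - 14 = -394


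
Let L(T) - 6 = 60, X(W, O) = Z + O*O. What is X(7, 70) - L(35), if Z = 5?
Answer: 4839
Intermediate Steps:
X(W, O) = 5 + O**2 (X(W, O) = 5 + O*O = 5 + O**2)
L(T) = 66 (L(T) = 6 + 60 = 66)
X(7, 70) - L(35) = (5 + 70**2) - 1*66 = (5 + 4900) - 66 = 4905 - 66 = 4839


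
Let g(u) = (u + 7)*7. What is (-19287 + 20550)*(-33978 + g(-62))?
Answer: -43400469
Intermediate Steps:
g(u) = 49 + 7*u (g(u) = (7 + u)*7 = 49 + 7*u)
(-19287 + 20550)*(-33978 + g(-62)) = (-19287 + 20550)*(-33978 + (49 + 7*(-62))) = 1263*(-33978 + (49 - 434)) = 1263*(-33978 - 385) = 1263*(-34363) = -43400469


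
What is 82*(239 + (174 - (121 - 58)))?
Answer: 28700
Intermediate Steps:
82*(239 + (174 - (121 - 58))) = 82*(239 + (174 - 1*63)) = 82*(239 + (174 - 63)) = 82*(239 + 111) = 82*350 = 28700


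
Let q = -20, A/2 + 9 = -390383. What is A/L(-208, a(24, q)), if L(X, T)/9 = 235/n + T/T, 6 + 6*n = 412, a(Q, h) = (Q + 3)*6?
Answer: -39624788/2043 ≈ -19395.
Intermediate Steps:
A = -780784 (A = -18 + 2*(-390383) = -18 - 780766 = -780784)
a(Q, h) = 18 + 6*Q (a(Q, h) = (3 + Q)*6 = 18 + 6*Q)
n = 203/3 (n = -1 + (⅙)*412 = -1 + 206/3 = 203/3 ≈ 67.667)
L(X, T) = 8172/203 (L(X, T) = 9*(235/(203/3) + T/T) = 9*(235*(3/203) + 1) = 9*(705/203 + 1) = 9*(908/203) = 8172/203)
A/L(-208, a(24, q)) = -780784/8172/203 = -780784*203/8172 = -39624788/2043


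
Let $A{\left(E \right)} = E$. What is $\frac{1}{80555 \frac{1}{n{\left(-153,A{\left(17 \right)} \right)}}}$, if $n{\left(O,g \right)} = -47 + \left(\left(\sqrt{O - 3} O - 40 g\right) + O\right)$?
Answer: $- \frac{176}{16111} - \frac{306 i \sqrt{39}}{80555} \approx -0.010924 - 0.023723 i$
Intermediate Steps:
$n{\left(O,g \right)} = -47 + O - 40 g + O \sqrt{-3 + O}$ ($n{\left(O,g \right)} = -47 + \left(\left(\sqrt{-3 + O} O - 40 g\right) + O\right) = -47 + \left(\left(O \sqrt{-3 + O} - 40 g\right) + O\right) = -47 + \left(\left(- 40 g + O \sqrt{-3 + O}\right) + O\right) = -47 + \left(O - 40 g + O \sqrt{-3 + O}\right) = -47 + O - 40 g + O \sqrt{-3 + O}$)
$\frac{1}{80555 \frac{1}{n{\left(-153,A{\left(17 \right)} \right)}}} = \frac{1}{80555 \frac{1}{-47 - 153 - 680 - 153 \sqrt{-3 - 153}}} = \frac{1}{80555 \frac{1}{-47 - 153 - 680 - 153 \sqrt{-156}}} = \frac{1}{80555 \frac{1}{-47 - 153 - 680 - 153 \cdot 2 i \sqrt{39}}} = \frac{1}{80555 \frac{1}{-47 - 153 - 680 - 306 i \sqrt{39}}} = \frac{1}{80555 \frac{1}{-880 - 306 i \sqrt{39}}} = - \frac{176}{16111} - \frac{306 i \sqrt{39}}{80555}$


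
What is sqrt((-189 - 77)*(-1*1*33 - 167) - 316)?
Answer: 6*sqrt(1469) ≈ 229.97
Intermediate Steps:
sqrt((-189 - 77)*(-1*1*33 - 167) - 316) = sqrt(-266*(-1*33 - 167) - 316) = sqrt(-266*(-33 - 167) - 316) = sqrt(-266*(-200) - 316) = sqrt(53200 - 316) = sqrt(52884) = 6*sqrt(1469)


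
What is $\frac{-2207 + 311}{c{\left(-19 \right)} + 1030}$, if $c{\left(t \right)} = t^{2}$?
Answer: $- \frac{1896}{1391} \approx -1.363$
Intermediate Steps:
$\frac{-2207 + 311}{c{\left(-19 \right)} + 1030} = \frac{-2207 + 311}{\left(-19\right)^{2} + 1030} = - \frac{1896}{361 + 1030} = - \frac{1896}{1391}$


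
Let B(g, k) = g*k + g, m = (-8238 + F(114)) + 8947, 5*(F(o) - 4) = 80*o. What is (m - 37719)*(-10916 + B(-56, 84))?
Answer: 551513032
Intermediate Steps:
F(o) = 4 + 16*o (F(o) = 4 + (80*o)/5 = 4 + 16*o)
m = 2537 (m = (-8238 + (4 + 16*114)) + 8947 = (-8238 + (4 + 1824)) + 8947 = (-8238 + 1828) + 8947 = -6410 + 8947 = 2537)
B(g, k) = g + g*k
(m - 37719)*(-10916 + B(-56, 84)) = (2537 - 37719)*(-10916 - 56*(1 + 84)) = -35182*(-10916 - 56*85) = -35182*(-10916 - 4760) = -35182*(-15676) = 551513032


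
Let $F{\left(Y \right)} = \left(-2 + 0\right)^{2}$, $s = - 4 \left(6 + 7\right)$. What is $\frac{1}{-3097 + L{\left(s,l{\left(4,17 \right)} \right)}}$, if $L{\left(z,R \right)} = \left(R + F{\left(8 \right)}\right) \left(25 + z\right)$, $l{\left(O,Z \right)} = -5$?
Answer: $- \frac{1}{3070} \approx -0.00032573$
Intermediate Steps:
$s = -52$ ($s = \left(-4\right) 13 = -52$)
$F{\left(Y \right)} = 4$ ($F{\left(Y \right)} = \left(-2\right)^{2} = 4$)
$L{\left(z,R \right)} = \left(4 + R\right) \left(25 + z\right)$ ($L{\left(z,R \right)} = \left(R + 4\right) \left(25 + z\right) = \left(4 + R\right) \left(25 + z\right)$)
$\frac{1}{-3097 + L{\left(s,l{\left(4,17 \right)} \right)}} = \frac{1}{-3097 + \left(100 + 4 \left(-52\right) + 25 \left(-5\right) - -260\right)} = \frac{1}{-3097 + \left(100 - 208 - 125 + 260\right)} = \frac{1}{-3097 + 27} = \frac{1}{-3070} = - \frac{1}{3070}$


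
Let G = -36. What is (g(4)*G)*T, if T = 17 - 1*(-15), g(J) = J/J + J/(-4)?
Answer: 0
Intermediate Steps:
g(J) = 1 - J/4 (g(J) = 1 + J*(-¼) = 1 - J/4)
T = 32 (T = 17 + 15 = 32)
(g(4)*G)*T = ((1 - ¼*4)*(-36))*32 = ((1 - 1)*(-36))*32 = (0*(-36))*32 = 0*32 = 0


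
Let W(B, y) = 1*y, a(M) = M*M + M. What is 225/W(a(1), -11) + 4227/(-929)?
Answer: -255522/10219 ≈ -25.005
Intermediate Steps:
a(M) = M + M² (a(M) = M² + M = M + M²)
W(B, y) = y
225/W(a(1), -11) + 4227/(-929) = 225/(-11) + 4227/(-929) = 225*(-1/11) + 4227*(-1/929) = -225/11 - 4227/929 = -255522/10219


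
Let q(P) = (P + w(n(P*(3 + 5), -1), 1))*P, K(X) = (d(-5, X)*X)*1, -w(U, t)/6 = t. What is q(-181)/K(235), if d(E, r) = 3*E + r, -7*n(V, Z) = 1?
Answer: 3077/4700 ≈ 0.65468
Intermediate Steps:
n(V, Z) = -1/7 (n(V, Z) = -1/7*1 = -1/7)
w(U, t) = -6*t
d(E, r) = r + 3*E
K(X) = X*(-15 + X) (K(X) = ((X + 3*(-5))*X)*1 = ((X - 15)*X)*1 = ((-15 + X)*X)*1 = (X*(-15 + X))*1 = X*(-15 + X))
q(P) = P*(-6 + P) (q(P) = (P - 6*1)*P = (P - 6)*P = (-6 + P)*P = P*(-6 + P))
q(-181)/K(235) = (-181*(-6 - 181))/((235*(-15 + 235))) = (-181*(-187))/((235*220)) = 33847/51700 = 33847*(1/51700) = 3077/4700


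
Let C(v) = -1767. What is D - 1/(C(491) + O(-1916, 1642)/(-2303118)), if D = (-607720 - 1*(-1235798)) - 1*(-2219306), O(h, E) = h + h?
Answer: 5793865042379967/2034802837 ≈ 2.8474e+6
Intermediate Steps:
O(h, E) = 2*h
D = 2847384 (D = (-607720 + 1235798) + 2219306 = 628078 + 2219306 = 2847384)
D - 1/(C(491) + O(-1916, 1642)/(-2303118)) = 2847384 - 1/(-1767 + (2*(-1916))/(-2303118)) = 2847384 - 1/(-1767 - 3832*(-1/2303118)) = 2847384 - 1/(-1767 + 1916/1151559) = 2847384 - 1/(-2034802837/1151559) = 2847384 - 1*(-1151559/2034802837) = 2847384 + 1151559/2034802837 = 5793865042379967/2034802837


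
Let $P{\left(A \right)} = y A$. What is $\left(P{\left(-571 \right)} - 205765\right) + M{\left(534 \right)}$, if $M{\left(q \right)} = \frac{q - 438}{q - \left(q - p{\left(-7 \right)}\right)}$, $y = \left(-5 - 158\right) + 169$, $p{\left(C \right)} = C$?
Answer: $- \frac{1464433}{7} \approx -2.092 \cdot 10^{5}$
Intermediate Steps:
$y = 6$ ($y = -163 + 169 = 6$)
$P{\left(A \right)} = 6 A$
$M{\left(q \right)} = \frac{438}{7} - \frac{q}{7}$ ($M{\left(q \right)} = \frac{q - 438}{q - \left(7 + q\right)} = \frac{-438 + q}{-7} = \left(-438 + q\right) \left(- \frac{1}{7}\right) = \frac{438}{7} - \frac{q}{7}$)
$\left(P{\left(-571 \right)} - 205765\right) + M{\left(534 \right)} = \left(6 \left(-571\right) - 205765\right) + \left(\frac{438}{7} - \frac{534}{7}\right) = \left(-3426 - 205765\right) + \left(\frac{438}{7} - \frac{534}{7}\right) = -209191 - \frac{96}{7} = - \frac{1464433}{7}$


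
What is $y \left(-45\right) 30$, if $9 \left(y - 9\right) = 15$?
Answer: $-14400$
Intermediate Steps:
$y = \frac{32}{3}$ ($y = 9 + \frac{1}{9} \cdot 15 = 9 + \frac{5}{3} = \frac{32}{3} \approx 10.667$)
$y \left(-45\right) 30 = \frac{32}{3} \left(-45\right) 30 = \left(-480\right) 30 = -14400$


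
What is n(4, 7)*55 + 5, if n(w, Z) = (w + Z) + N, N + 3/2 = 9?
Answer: 2045/2 ≈ 1022.5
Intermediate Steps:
N = 15/2 (N = -3/2 + 9 = 15/2 ≈ 7.5000)
n(w, Z) = 15/2 + Z + w (n(w, Z) = (w + Z) + 15/2 = (Z + w) + 15/2 = 15/2 + Z + w)
n(4, 7)*55 + 5 = (15/2 + 7 + 4)*55 + 5 = (37/2)*55 + 5 = 2035/2 + 5 = 2045/2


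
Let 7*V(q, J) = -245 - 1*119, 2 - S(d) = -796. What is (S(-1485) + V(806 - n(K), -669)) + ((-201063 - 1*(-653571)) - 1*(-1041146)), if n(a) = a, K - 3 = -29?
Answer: 1494400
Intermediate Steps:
K = -26 (K = 3 - 29 = -26)
S(d) = 798 (S(d) = 2 - 1*(-796) = 2 + 796 = 798)
V(q, J) = -52 (V(q, J) = (-245 - 1*119)/7 = (-245 - 119)/7 = (⅐)*(-364) = -52)
(S(-1485) + V(806 - n(K), -669)) + ((-201063 - 1*(-653571)) - 1*(-1041146)) = (798 - 52) + ((-201063 - 1*(-653571)) - 1*(-1041146)) = 746 + ((-201063 + 653571) + 1041146) = 746 + (452508 + 1041146) = 746 + 1493654 = 1494400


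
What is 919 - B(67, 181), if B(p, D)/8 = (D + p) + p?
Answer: -1601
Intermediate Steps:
B(p, D) = 8*D + 16*p (B(p, D) = 8*((D + p) + p) = 8*(D + 2*p) = 8*D + 16*p)
919 - B(67, 181) = 919 - (8*181 + 16*67) = 919 - (1448 + 1072) = 919 - 1*2520 = 919 - 2520 = -1601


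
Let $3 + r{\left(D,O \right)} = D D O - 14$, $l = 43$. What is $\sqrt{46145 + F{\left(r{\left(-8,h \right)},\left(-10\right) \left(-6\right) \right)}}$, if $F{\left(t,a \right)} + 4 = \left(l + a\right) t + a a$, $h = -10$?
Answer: $i \sqrt{17930} \approx 133.9 i$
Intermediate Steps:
$r{\left(D,O \right)} = -17 + O D^{2}$ ($r{\left(D,O \right)} = -3 + \left(D D O - 14\right) = -3 + \left(D^{2} O - 14\right) = -3 + \left(O D^{2} - 14\right) = -3 + \left(-14 + O D^{2}\right) = -17 + O D^{2}$)
$F{\left(t,a \right)} = -4 + a^{2} + t \left(43 + a\right)$ ($F{\left(t,a \right)} = -4 + \left(\left(43 + a\right) t + a a\right) = -4 + \left(t \left(43 + a\right) + a^{2}\right) = -4 + \left(a^{2} + t \left(43 + a\right)\right) = -4 + a^{2} + t \left(43 + a\right)$)
$\sqrt{46145 + F{\left(r{\left(-8,h \right)},\left(-10\right) \left(-6\right) \right)}} = \sqrt{46145 + \left(-4 + \left(\left(-10\right) \left(-6\right)\right)^{2} + 43 \left(-17 - 10 \left(-8\right)^{2}\right) + \left(-10\right) \left(-6\right) \left(-17 - 10 \left(-8\right)^{2}\right)\right)} = \sqrt{46145 + \left(-4 + 60^{2} + 43 \left(-17 - 640\right) + 60 \left(-17 - 640\right)\right)} = \sqrt{46145 + \left(-4 + 3600 + 43 \left(-17 - 640\right) + 60 \left(-17 - 640\right)\right)} = \sqrt{46145 + \left(-4 + 3600 + 43 \left(-657\right) + 60 \left(-657\right)\right)} = \sqrt{46145 - 64075} = \sqrt{-17930} = i \sqrt{17930}$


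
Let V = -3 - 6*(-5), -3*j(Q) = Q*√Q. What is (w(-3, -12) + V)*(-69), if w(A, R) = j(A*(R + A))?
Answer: -1863 + 3105*√5 ≈ 5080.0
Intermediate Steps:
j(Q) = -Q^(3/2)/3 (j(Q) = -Q*√Q/3 = -Q^(3/2)/3)
w(A, R) = -(A*(A + R))^(3/2)/3 (w(A, R) = -(A*(R + A))^(3/2)/3 = -(A*(A + R))^(3/2)/3)
V = 27 (V = -3 + 30 = 27)
(w(-3, -12) + V)*(-69) = (-135*√5/3 + 27)*(-69) = (-45*√5 + 27)*(-69) = (27 - 45*√5)*(-69) = -1863 + 3105*√5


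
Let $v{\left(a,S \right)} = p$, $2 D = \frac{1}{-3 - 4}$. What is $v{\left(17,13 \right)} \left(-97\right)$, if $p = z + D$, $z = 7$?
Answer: $- \frac{9409}{14} \approx -672.07$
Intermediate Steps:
$D = - \frac{1}{14}$ ($D = \frac{1}{2 \left(-3 - 4\right)} = \frac{1}{2 \left(-7\right)} = \frac{1}{2} \left(- \frac{1}{7}\right) = - \frac{1}{14} \approx -0.071429$)
$p = \frac{97}{14}$ ($p = 7 - \frac{1}{14} = \frac{97}{14} \approx 6.9286$)
$v{\left(a,S \right)} = \frac{97}{14}$
$v{\left(17,13 \right)} \left(-97\right) = \frac{97}{14} \left(-97\right) = - \frac{9409}{14}$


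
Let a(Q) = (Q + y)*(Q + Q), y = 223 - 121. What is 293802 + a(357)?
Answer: 621528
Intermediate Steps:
y = 102
a(Q) = 2*Q*(102 + Q) (a(Q) = (Q + 102)*(Q + Q) = (102 + Q)*(2*Q) = 2*Q*(102 + Q))
293802 + a(357) = 293802 + 2*357*(102 + 357) = 293802 + 2*357*459 = 293802 + 327726 = 621528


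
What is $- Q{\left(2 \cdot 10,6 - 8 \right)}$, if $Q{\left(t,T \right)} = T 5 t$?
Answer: $200$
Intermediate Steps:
$Q{\left(t,T \right)} = 5 T t$
$- Q{\left(2 \cdot 10,6 - 8 \right)} = - 5 \left(6 - 8\right) 2 \cdot 10 = - 5 \left(6 - 8\right) 20 = - 5 \left(-2\right) 20 = \left(-1\right) \left(-200\right) = 200$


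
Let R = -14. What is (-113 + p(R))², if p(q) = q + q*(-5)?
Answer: 3249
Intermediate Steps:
p(q) = -4*q (p(q) = q - 5*q = -4*q)
(-113 + p(R))² = (-113 - 4*(-14))² = (-113 + 56)² = (-57)² = 3249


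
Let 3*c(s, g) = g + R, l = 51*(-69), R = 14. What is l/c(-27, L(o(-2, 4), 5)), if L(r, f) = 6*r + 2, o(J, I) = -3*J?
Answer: -10557/52 ≈ -203.02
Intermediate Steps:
L(r, f) = 2 + 6*r
l = -3519
c(s, g) = 14/3 + g/3 (c(s, g) = (g + 14)/3 = (14 + g)/3 = 14/3 + g/3)
l/c(-27, L(o(-2, 4), 5)) = -3519/(14/3 + (2 + 6*(-3*(-2)))/3) = -3519/(14/3 + (2 + 6*6)/3) = -3519/(14/3 + (2 + 36)/3) = -3519/(14/3 + (1/3)*38) = -3519/(14/3 + 38/3) = -3519/52/3 = -3519*3/52 = -10557/52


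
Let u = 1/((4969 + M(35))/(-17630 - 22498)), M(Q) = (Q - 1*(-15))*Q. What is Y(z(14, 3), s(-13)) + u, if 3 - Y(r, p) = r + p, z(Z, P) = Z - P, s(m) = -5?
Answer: -60285/6719 ≈ -8.9723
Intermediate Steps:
M(Q) = Q*(15 + Q) (M(Q) = (Q + 15)*Q = (15 + Q)*Q = Q*(15 + Q))
u = -40128/6719 (u = 1/((4969 + 35*(15 + 35))/(-17630 - 22498)) = 1/((4969 + 35*50)/(-40128)) = 1/((4969 + 1750)*(-1/40128)) = 1/(6719*(-1/40128)) = 1/(-6719/40128) = -40128/6719 ≈ -5.9723)
Y(r, p) = 3 - p - r (Y(r, p) = 3 - (r + p) = 3 - (p + r) = 3 + (-p - r) = 3 - p - r)
Y(z(14, 3), s(-13)) + u = (3 - 1*(-5) - (14 - 1*3)) - 40128/6719 = (3 + 5 - (14 - 3)) - 40128/6719 = (3 + 5 - 1*11) - 40128/6719 = (3 + 5 - 11) - 40128/6719 = -3 - 40128/6719 = -60285/6719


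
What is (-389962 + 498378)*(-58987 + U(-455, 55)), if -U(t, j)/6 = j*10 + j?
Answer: -6788684672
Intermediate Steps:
U(t, j) = -66*j (U(t, j) = -6*(j*10 + j) = -6*(10*j + j) = -66*j)
(-389962 + 498378)*(-58987 + U(-455, 55)) = (-389962 + 498378)*(-58987 - 66*55) = 108416*(-58987 - 3630) = 108416*(-62617) = -6788684672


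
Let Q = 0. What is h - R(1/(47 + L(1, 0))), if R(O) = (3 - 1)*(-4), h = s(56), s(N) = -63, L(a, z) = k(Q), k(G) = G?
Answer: -55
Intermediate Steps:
L(a, z) = 0
h = -63
R(O) = -8 (R(O) = 2*(-4) = -8)
h - R(1/(47 + L(1, 0))) = -63 - 1*(-8) = -63 + 8 = -55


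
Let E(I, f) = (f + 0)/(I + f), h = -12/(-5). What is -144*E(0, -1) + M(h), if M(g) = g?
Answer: -708/5 ≈ -141.60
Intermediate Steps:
h = 12/5 (h = -12*(-1/5) = 12/5 ≈ 2.4000)
E(I, f) = f/(I + f)
-144*E(0, -1) + M(h) = -(-144)/(0 - 1) + 12/5 = -(-144)/(-1) + 12/5 = -(-144)*(-1) + 12/5 = -144*1 + 12/5 = -144 + 12/5 = -708/5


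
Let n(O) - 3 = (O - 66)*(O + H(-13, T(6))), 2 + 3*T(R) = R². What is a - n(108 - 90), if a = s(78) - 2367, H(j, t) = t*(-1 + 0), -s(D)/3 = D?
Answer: -2284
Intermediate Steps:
s(D) = -3*D
T(R) = -⅔ + R²/3
H(j, t) = -t (H(j, t) = t*(-1) = -t)
a = -2601 (a = -3*78 - 2367 = -234 - 2367 = -2601)
n(O) = 3 + (-66 + O)*(-34/3 + O) (n(O) = 3 + (O - 66)*(O - (-⅔ + (⅓)*6²)) = 3 + (-66 + O)*(O - (-⅔ + (⅓)*36)) = 3 + (-66 + O)*(O - (-⅔ + 12)) = 3 + (-66 + O)*(O - 1*34/3) = 3 + (-66 + O)*(O - 34/3) = 3 + (-66 + O)*(-34/3 + O))
a - n(108 - 90) = -2601 - (751 + (108 - 90)² - 232*(108 - 90)/3) = -2601 - (751 + 18² - 232/3*18) = -2601 - (751 + 324 - 1392) = -2601 - 1*(-317) = -2601 + 317 = -2284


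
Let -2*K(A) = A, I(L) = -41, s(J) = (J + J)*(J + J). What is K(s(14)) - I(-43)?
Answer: -351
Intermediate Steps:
s(J) = 4*J² (s(J) = (2*J)*(2*J) = 4*J²)
K(A) = -A/2
K(s(14)) - I(-43) = -2*14² - 1*(-41) = -2*196 + 41 = -½*784 + 41 = -392 + 41 = -351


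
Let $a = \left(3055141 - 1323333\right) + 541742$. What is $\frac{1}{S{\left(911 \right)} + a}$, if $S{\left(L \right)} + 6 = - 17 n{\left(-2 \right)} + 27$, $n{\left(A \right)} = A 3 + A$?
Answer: $\frac{1}{2273707} \approx 4.3981 \cdot 10^{-7}$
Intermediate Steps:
$a = 2273550$ ($a = 1731808 + 541742 = 2273550$)
$n{\left(A \right)} = 4 A$ ($n{\left(A \right)} = 3 A + A = 4 A$)
$S{\left(L \right)} = 157$ ($S{\left(L \right)} = -6 - \left(-27 + 17 \cdot 4 \left(-2\right)\right) = -6 + \left(\left(-17\right) \left(-8\right) + 27\right) = -6 + \left(136 + 27\right) = -6 + 163 = 157$)
$\frac{1}{S{\left(911 \right)} + a} = \frac{1}{157 + 2273550} = \frac{1}{2273707}$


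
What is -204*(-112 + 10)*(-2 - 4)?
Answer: -124848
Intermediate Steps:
-204*(-112 + 10)*(-2 - 4) = -(-20808)*(-6) = -204*612 = -124848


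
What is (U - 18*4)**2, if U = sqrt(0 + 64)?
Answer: 4096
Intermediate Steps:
U = 8 (U = sqrt(64) = 8)
(U - 18*4)**2 = (8 - 18*4)**2 = (8 - 72)**2 = (-64)**2 = 4096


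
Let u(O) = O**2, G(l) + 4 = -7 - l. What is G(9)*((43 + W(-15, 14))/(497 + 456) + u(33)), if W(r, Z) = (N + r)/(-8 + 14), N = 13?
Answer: -62271580/2859 ≈ -21781.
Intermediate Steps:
G(l) = -11 - l (G(l) = -4 + (-7 - l) = -11 - l)
W(r, Z) = 13/6 + r/6 (W(r, Z) = (13 + r)/(-8 + 14) = (13 + r)/6 = (13 + r)*(1/6) = 13/6 + r/6)
G(9)*((43 + W(-15, 14))/(497 + 456) + u(33)) = (-11 - 1*9)*((43 + (13/6 + (1/6)*(-15)))/(497 + 456) + 33**2) = (-11 - 9)*((43 + (13/6 - 5/2))/953 + 1089) = -20*((43 - 1/3)*(1/953) + 1089) = -20*((128/3)*(1/953) + 1089) = -20*(128/2859 + 1089) = -20*3113579/2859 = -62271580/2859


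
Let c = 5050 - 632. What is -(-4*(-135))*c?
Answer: -2385720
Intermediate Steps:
c = 4418
-(-4*(-135))*c = -(-4*(-135))*4418 = -540*4418 = -1*2385720 = -2385720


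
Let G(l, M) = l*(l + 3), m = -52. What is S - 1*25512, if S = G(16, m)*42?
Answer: -12744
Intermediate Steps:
G(l, M) = l*(3 + l)
S = 12768 (S = (16*(3 + 16))*42 = (16*19)*42 = 304*42 = 12768)
S - 1*25512 = 12768 - 1*25512 = 12768 - 25512 = -12744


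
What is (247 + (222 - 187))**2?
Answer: 79524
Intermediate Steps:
(247 + (222 - 187))**2 = (247 + 35)**2 = 282**2 = 79524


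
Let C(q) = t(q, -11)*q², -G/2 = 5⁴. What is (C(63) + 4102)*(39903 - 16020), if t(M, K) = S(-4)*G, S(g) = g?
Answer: 474056103066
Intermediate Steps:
G = -1250 (G = -2*5⁴ = -2*625 = -1250)
t(M, K) = 5000 (t(M, K) = -4*(-1250) = 5000)
C(q) = 5000*q²
(C(63) + 4102)*(39903 - 16020) = (5000*63² + 4102)*(39903 - 16020) = (5000*3969 + 4102)*23883 = (19845000 + 4102)*23883 = 19849102*23883 = 474056103066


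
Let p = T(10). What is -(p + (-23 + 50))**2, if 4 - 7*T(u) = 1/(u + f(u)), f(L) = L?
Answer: -14891881/19600 ≈ -759.79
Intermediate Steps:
T(u) = 4/7 - 1/(14*u) (T(u) = 4/7 - 1/(7*(u + u)) = 4/7 - 1/(2*u)/7 = 4/7 - 1/(14*u))
p = 79/140 (p = (1/14)*(-1 + 8*10)/10 = (1/14)*(1/10)*(-1 + 80) = (1/14)*(1/10)*79 = 79/140 ≈ 0.56429)
-(p + (-23 + 50))**2 = -(79/140 + (-23 + 50))**2 = -(79/140 + 27)**2 = -(3859/140)**2 = -1*14891881/19600 = -14891881/19600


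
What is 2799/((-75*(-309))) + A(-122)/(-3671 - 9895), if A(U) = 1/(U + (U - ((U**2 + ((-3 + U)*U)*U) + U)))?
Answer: 7786187166269/64467626880300 ≈ 0.12078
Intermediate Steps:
A(U) = 1/(U - U**2 - U**2*(-3 + U)) (A(U) = 1/(U + (U - ((U**2 + (U*(-3 + U))*U) + U))) = 1/(U + (U - ((U**2 + U**2*(-3 + U)) + U))) = 1/(U + (U - (U + U**2 + U**2*(-3 + U)))) = 1/(U + (U + (-U - U**2 - U**2*(-3 + U)))) = 1/(U + (-U**2 - U**2*(-3 + U))) = 1/(U - U**2 - U**2*(-3 + U)))
2799/((-75*(-309))) + A(-122)/(-3671 - 9895) = 2799/((-75*(-309))) + (1/((-122)*(1 - 1*(-122)**2 + 2*(-122))))/(-3671 - 9895) = 2799/23175 - 1/(122*(1 - 1*14884 - 244))/(-13566) = 2799*(1/23175) - 1/(122*(1 - 14884 - 244))*(-1/13566) = 311/2575 - 1/122/(-15127)*(-1/13566) = 311/2575 - 1/122*(-1/15127)*(-1/13566) = 311/2575 + (1/1845494)*(-1/13566) = 311/2575 - 1/25035971604 = 7786187166269/64467626880300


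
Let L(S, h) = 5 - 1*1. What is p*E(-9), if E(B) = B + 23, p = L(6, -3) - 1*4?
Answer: 0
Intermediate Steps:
L(S, h) = 4 (L(S, h) = 5 - 1 = 4)
p = 0 (p = 4 - 1*4 = 4 - 4 = 0)
E(B) = 23 + B
p*E(-9) = 0*(23 - 9) = 0*14 = 0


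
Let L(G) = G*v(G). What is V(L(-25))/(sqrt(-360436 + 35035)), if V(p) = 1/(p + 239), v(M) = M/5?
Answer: -I*sqrt(325401)/118445964 ≈ -4.816e-6*I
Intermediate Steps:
v(M) = M/5 (v(M) = M*(1/5) = M/5)
L(G) = G**2/5 (L(G) = G*(G/5) = G**2/5)
V(p) = 1/(239 + p)
V(L(-25))/(sqrt(-360436 + 35035)) = 1/((239 + (1/5)*(-25)**2)*(sqrt(-360436 + 35035))) = 1/((239 + (1/5)*625)*(sqrt(-325401))) = 1/((239 + 125)*((I*sqrt(325401)))) = (-I*sqrt(325401)/325401)/364 = -I*sqrt(325401)/118445964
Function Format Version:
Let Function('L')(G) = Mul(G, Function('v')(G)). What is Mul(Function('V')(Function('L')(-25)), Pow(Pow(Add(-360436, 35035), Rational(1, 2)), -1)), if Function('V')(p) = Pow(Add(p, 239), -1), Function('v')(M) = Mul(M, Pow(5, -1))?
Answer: Mul(Rational(-1, 118445964), I, Pow(325401, Rational(1, 2))) ≈ Mul(-4.8160e-6, I)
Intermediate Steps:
Function('v')(M) = Mul(Rational(1, 5), M) (Function('v')(M) = Mul(M, Rational(1, 5)) = Mul(Rational(1, 5), M))
Function('L')(G) = Mul(Rational(1, 5), Pow(G, 2)) (Function('L')(G) = Mul(G, Mul(Rational(1, 5), G)) = Mul(Rational(1, 5), Pow(G, 2)))
Function('V')(p) = Pow(Add(239, p), -1)
Mul(Function('V')(Function('L')(-25)), Pow(Pow(Add(-360436, 35035), Rational(1, 2)), -1)) = Mul(Pow(Add(239, Mul(Rational(1, 5), Pow(-25, 2))), -1), Pow(Pow(Add(-360436, 35035), Rational(1, 2)), -1)) = Mul(Pow(Add(239, Mul(Rational(1, 5), 625)), -1), Pow(Pow(-325401, Rational(1, 2)), -1)) = Mul(Pow(Add(239, 125), -1), Pow(Mul(I, Pow(325401, Rational(1, 2))), -1)) = Mul(Pow(364, -1), Mul(Rational(-1, 325401), I, Pow(325401, Rational(1, 2)))) = Mul(Rational(1, 364), Mul(Rational(-1, 325401), I, Pow(325401, Rational(1, 2)))) = Mul(Rational(-1, 118445964), I, Pow(325401, Rational(1, 2)))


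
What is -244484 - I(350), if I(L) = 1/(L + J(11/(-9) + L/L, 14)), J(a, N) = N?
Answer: -88992177/364 ≈ -2.4448e+5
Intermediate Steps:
I(L) = 1/(14 + L) (I(L) = 1/(L + 14) = 1/(14 + L))
-244484 - I(350) = -244484 - 1/(14 + 350) = -244484 - 1/364 = -88992177/364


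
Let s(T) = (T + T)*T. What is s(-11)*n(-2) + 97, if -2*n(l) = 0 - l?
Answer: -145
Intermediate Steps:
n(l) = l/2 (n(l) = -(0 - l)/2 = -(-1)*l/2 = l/2)
s(T) = 2*T**2 (s(T) = (2*T)*T = 2*T**2)
s(-11)*n(-2) + 97 = (2*(-11)**2)*((1/2)*(-2)) + 97 = (2*121)*(-1) + 97 = 242*(-1) + 97 = -242 + 97 = -145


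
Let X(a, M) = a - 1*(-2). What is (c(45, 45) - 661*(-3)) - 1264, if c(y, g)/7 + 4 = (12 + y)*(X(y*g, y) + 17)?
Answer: 816247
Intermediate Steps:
X(a, M) = 2 + a (X(a, M) = a + 2 = 2 + a)
c(y, g) = -28 + 7*(12 + y)*(19 + g*y) (c(y, g) = -28 + 7*((12 + y)*((2 + y*g) + 17)) = -28 + 7*((12 + y)*((2 + g*y) + 17)) = -28 + 7*((12 + y)*(19 + g*y)) = -28 + 7*(12 + y)*(19 + g*y))
(c(45, 45) - 661*(-3)) - 1264 = ((1568 + 133*45 + 7*45*45² + 84*45*45) - 661*(-3)) - 1264 = ((1568 + 5985 + 7*45*2025 + 170100) + 1983) - 1264 = ((1568 + 5985 + 637875 + 170100) + 1983) - 1264 = (815528 + 1983) - 1264 = 817511 - 1264 = 816247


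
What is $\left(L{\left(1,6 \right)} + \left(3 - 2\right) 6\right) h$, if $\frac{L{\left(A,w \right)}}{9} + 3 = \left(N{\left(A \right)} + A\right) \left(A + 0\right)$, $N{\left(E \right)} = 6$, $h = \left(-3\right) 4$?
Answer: $-504$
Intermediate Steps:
$h = -12$
$L{\left(A,w \right)} = -27 + 9 A \left(6 + A\right)$ ($L{\left(A,w \right)} = -27 + 9 \left(6 + A\right) \left(A + 0\right) = -27 + 9 \left(6 + A\right) A = -27 + 9 A \left(6 + A\right)$)
$\left(L{\left(1,6 \right)} + \left(3 - 2\right) 6\right) h = \left(\left(-27 + 9 \cdot 1^{2} + 54 \cdot 1\right) + \left(3 - 2\right) 6\right) \left(-12\right) = \left(\left(-27 + 9 \cdot 1 + 54\right) + 1 \cdot 6\right) \left(-12\right) = \left(\left(-27 + 9 + 54\right) + 6\right) \left(-12\right) = \left(36 + 6\right) \left(-12\right) = 42 \left(-12\right) = -504$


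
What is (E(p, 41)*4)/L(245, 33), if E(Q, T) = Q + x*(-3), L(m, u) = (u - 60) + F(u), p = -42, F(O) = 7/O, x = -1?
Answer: 99/17 ≈ 5.8235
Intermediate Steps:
L(m, u) = -60 + u + 7/u (L(m, u) = (u - 60) + 7/u = (-60 + u) + 7/u = -60 + u + 7/u)
E(Q, T) = 3 + Q (E(Q, T) = Q - 1*(-3) = Q + 3 = 3 + Q)
(E(p, 41)*4)/L(245, 33) = ((3 - 42)*4)/(-60 + 33 + 7/33) = (-39*4)/(-60 + 33 + 7*(1/33)) = -156/(-60 + 33 + 7/33) = -156/(-884/33) = -156*(-33/884) = 99/17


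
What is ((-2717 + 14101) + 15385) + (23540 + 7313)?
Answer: 57622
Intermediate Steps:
((-2717 + 14101) + 15385) + (23540 + 7313) = (11384 + 15385) + 30853 = 26769 + 30853 = 57622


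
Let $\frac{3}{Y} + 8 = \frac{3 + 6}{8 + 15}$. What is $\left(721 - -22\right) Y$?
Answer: $- \frac{51267}{175} \approx -292.95$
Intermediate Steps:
$Y = - \frac{69}{175}$ ($Y = \frac{3}{-8 + \frac{3 + 6}{8 + 15}} = \frac{3}{-8 + \frac{9}{23}} = \frac{3}{- \frac{175}{23}} = 3 \left(- \frac{23}{175}\right) = - \frac{69}{175} \approx -0.39429$)
$\left(721 - -22\right) Y = \left(721 - -22\right) \left(- \frac{69}{175}\right) = \left(721 + 22\right) \left(- \frac{69}{175}\right) = 743 \left(- \frac{69}{175}\right) = - \frac{51267}{175}$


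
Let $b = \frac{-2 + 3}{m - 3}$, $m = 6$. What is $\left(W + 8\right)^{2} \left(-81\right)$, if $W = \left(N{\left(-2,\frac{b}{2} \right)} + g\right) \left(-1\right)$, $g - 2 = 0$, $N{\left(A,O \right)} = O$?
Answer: $- \frac{11025}{4} \approx -2756.3$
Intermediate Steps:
$b = \frac{1}{3}$ ($b = \frac{-2 + 3}{6 - 3} = 1 \cdot \frac{1}{3} = \frac{1}{3} \approx 0.33333$)
$g = 2$ ($g = 2 + 0 = 2$)
$W = - \frac{13}{6}$ ($W = \left(\frac{1}{3 \cdot 2} + 2\right) \left(-1\right) = \left(\frac{1}{3} \cdot \frac{1}{2} + 2\right) \left(-1\right) = \left(\frac{1}{6} + 2\right) \left(-1\right) = \frac{13}{6} \left(-1\right) = - \frac{13}{6} \approx -2.1667$)
$\left(W + 8\right)^{2} \left(-81\right) = \left(- \frac{13}{6} + 8\right)^{2} \left(-81\right) = \left(\frac{35}{6}\right)^{2} \left(-81\right) = \frac{1225}{36} \left(-81\right) = - \frac{11025}{4}$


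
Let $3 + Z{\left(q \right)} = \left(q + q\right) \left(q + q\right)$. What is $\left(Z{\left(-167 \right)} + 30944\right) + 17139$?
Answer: $159636$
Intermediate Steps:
$Z{\left(q \right)} = -3 + 4 q^{2}$ ($Z{\left(q \right)} = -3 + \left(q + q\right) \left(q + q\right) = -3 + 2 q 2 q = -3 + 4 q^{2}$)
$\left(Z{\left(-167 \right)} + 30944\right) + 17139 = \left(\left(-3 + 4 \left(-167\right)^{2}\right) + 30944\right) + 17139 = \left(\left(-3 + 4 \cdot 27889\right) + 30944\right) + 17139 = \left(\left(-3 + 111556\right) + 30944\right) + 17139 = \left(111553 + 30944\right) + 17139 = 142497 + 17139 = 159636$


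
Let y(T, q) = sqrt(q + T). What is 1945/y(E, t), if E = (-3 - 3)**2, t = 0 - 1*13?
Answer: 1945*sqrt(23)/23 ≈ 405.56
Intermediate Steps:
t = -13 (t = 0 - 13 = -13)
E = 36 (E = (-6)**2 = 36)
y(T, q) = sqrt(T + q)
1945/y(E, t) = 1945/(sqrt(36 - 13)) = 1945/(sqrt(23)) = 1945*(sqrt(23)/23) = 1945*sqrt(23)/23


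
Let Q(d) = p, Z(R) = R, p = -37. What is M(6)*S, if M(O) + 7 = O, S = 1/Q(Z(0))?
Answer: 1/37 ≈ 0.027027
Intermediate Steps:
Q(d) = -37
S = -1/37 (S = 1/(-37) = -1/37 ≈ -0.027027)
M(O) = -7 + O
M(6)*S = (-7 + 6)*(-1/37) = -1*(-1/37) = 1/37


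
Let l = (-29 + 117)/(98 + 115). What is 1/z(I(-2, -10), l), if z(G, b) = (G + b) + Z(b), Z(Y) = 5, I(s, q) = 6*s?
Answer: -213/1403 ≈ -0.15182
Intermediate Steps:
l = 88/213 ≈ 0.41315
z(G, b) = 5 + G + b (z(G, b) = (G + b) + 5 = 5 + G + b)
1/z(I(-2, -10), l) = 1/(5 + 6*(-2) + 88/213) = 1/(5 - 12 + 88/213) = 1/(-1403/213) = -213/1403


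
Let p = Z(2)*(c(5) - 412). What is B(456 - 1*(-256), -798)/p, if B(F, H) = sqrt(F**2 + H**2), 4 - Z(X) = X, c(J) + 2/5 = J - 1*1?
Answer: -5*sqrt(285937)/2042 ≈ -1.3093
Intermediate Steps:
c(J) = -7/5 + J (c(J) = -2/5 + (J - 1*1) = -2/5 + (J - 1) = -2/5 + (-1 + J) = -7/5 + J)
Z(X) = 4 - X
p = -4084/5 (p = (4 - 1*2)*((-7/5 + 5) - 412) = (4 - 2)*(18/5 - 412) = 2*(-2042/5) = -4084/5 ≈ -816.80)
B(456 - 1*(-256), -798)/p = sqrt((456 - 1*(-256))**2 + (-798)**2)/(-4084/5) = sqrt((456 + 256)**2 + 636804)*(-5/4084) = sqrt(712**2 + 636804)*(-5/4084) = sqrt(506944 + 636804)*(-5/4084) = sqrt(1143748)*(-5/4084) = (2*sqrt(285937))*(-5/4084) = -5*sqrt(285937)/2042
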